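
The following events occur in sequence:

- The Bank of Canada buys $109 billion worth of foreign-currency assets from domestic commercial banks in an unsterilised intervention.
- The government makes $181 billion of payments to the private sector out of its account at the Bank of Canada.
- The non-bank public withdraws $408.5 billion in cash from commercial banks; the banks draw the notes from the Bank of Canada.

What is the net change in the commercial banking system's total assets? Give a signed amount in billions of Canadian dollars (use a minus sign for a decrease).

FX purchase $109 billion: just an asset swap on bank balance sheets → 0.
Government spending $181 billion: bank balance sheets expand → +$181B.
Currency withdrawal $408.5 billion: bank balance sheets shrink → −$408.5B.
Net: 0 + 181 − 408.5 = -$227.5 billion.

-$227.5 billion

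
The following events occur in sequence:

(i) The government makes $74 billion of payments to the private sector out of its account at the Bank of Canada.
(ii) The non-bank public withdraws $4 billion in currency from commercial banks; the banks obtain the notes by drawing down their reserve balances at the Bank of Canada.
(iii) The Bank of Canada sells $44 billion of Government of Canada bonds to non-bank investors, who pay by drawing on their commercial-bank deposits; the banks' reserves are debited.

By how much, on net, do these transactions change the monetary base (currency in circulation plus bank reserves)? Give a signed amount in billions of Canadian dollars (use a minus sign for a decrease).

Bank of Canada balance sheet:
  Assets:      Securities −$44B
  Liabilities: Bank reserves +$26B, Currency in circulation +$4B, Government deposits −$74B
Monetary base = currency + reserves: +$4B + (+$26B) = +$30 billion.

+$30 billion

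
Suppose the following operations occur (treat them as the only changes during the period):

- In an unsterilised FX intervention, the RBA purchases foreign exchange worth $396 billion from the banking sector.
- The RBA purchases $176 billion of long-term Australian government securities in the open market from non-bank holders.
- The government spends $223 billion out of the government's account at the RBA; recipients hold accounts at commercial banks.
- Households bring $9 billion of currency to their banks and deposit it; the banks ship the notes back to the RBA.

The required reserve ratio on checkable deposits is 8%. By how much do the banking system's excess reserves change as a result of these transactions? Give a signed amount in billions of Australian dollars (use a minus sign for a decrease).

FX purchase $396 billion: reserves +$396B, deposits 0.
Asset purchase (from non-banks) $176 billion: reserves +$176B, deposits +$176B.
Government spending $223 billion: reserves +$223B, deposits +$223B.
Currency deposit $9 billion: reserves +$9B, deposits +$9B.
Totals: Δreserves = +$804B, Δdeposits = +$408B.
Δrequired reserves = 8% × +$408B = +$32.64B.
Δexcess reserves = Δreserves − Δrequired = +$804B − (+$32.64B) = +$771.36 billion.

+$771.36 billion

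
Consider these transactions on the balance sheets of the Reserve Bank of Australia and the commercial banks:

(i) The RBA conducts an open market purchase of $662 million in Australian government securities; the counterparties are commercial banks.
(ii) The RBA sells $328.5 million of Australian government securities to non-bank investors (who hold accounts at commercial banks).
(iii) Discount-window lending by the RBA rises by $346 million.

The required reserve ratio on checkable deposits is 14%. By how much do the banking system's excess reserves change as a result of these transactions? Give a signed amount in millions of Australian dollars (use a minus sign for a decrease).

+$725.49 million

OMO purchase (from banks) $662 million: reserves +$662M, deposits 0.
Asset sale (to non-banks) $328.5 million: reserves −$328.5M, deposits −$328.5M.
Discount-window loan $346 million: reserves +$346M, deposits 0.
Totals: Δreserves = +$679.5M, Δdeposits = −$328.5M.
Δrequired reserves = 14% × −$328.5M = −$45.99M.
Δexcess reserves = Δreserves − Δrequired = +$679.5M − (−$45.99M) = +$725.49 million.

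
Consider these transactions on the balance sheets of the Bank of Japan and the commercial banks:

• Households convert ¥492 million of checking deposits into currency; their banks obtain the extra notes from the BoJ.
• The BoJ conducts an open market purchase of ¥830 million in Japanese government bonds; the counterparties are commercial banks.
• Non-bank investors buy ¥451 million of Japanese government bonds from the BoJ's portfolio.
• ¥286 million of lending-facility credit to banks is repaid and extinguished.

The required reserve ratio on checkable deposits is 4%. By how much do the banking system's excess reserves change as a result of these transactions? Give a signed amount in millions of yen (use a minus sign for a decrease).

Currency withdrawal ¥492 million: reserves −¥492M, deposits −¥492M.
OMO purchase (from banks) ¥830 million: reserves +¥830M, deposits 0.
Asset sale (to non-banks) ¥451 million: reserves −¥451M, deposits −¥451M.
Discount-window repayment ¥286 million: reserves −¥286M, deposits 0.
Totals: Δreserves = −¥399M, Δdeposits = −¥943M.
Δrequired reserves = 4% × −¥943M = −¥37.72M.
Δexcess reserves = Δreserves − Δrequired = −¥399M − (−¥37.72M) = -¥361.28 million.

-¥361.28 million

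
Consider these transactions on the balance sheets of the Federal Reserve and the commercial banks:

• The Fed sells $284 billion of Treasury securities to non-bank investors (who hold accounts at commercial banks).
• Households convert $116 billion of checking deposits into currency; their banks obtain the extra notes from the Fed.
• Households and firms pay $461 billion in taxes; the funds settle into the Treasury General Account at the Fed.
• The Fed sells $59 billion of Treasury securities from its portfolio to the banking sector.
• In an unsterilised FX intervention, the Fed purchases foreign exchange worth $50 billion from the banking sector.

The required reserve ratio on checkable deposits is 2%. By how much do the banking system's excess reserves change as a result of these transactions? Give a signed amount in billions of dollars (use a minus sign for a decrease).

-$852.78 billion

Asset sale (to non-banks) $284 billion: reserves −$284B, deposits −$284B.
Currency withdrawal $116 billion: reserves −$116B, deposits −$116B.
Government account inflow $461 billion: reserves −$461B, deposits −$461B.
OMO sale (to banks) $59 billion: reserves −$59B, deposits 0.
FX purchase $50 billion: reserves +$50B, deposits 0.
Totals: Δreserves = −$870B, Δdeposits = −$861B.
Δrequired reserves = 2% × −$861B = −$17.22B.
Δexcess reserves = Δreserves − Δrequired = −$870B − (−$17.22B) = -$852.78 billion.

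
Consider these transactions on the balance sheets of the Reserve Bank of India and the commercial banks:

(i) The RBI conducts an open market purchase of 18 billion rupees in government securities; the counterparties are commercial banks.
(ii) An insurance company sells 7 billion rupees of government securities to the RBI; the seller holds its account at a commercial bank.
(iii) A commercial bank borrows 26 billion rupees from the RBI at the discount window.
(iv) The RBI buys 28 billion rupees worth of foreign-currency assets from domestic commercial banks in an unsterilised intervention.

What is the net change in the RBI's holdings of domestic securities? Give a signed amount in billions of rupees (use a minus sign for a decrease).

RBI balance sheet:
  Assets:      Securities +25B, Loans to banks +26B, Foreign assets +28B
  Liabilities: Bank reserves +79B
Commercial banking system:
  Assets:      Reserves at CB +79B, Securities −18B, Foreign assets −28B
  Liabilities: Checkable deposits +7B, Borrowings from CB +26B
So the change in the RBI's holdings of domestic securities is +25 billion.

+25 billion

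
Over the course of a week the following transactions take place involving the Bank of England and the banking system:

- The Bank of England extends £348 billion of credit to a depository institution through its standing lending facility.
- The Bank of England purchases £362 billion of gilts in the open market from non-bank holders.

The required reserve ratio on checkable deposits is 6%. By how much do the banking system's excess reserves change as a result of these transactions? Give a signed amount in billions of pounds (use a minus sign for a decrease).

+£688.28 billion

Discount-window loan £348 billion: reserves +£348B, deposits 0.
Asset purchase (from non-banks) £362 billion: reserves +£362B, deposits +£362B.
Totals: Δreserves = +£710B, Δdeposits = +£362B.
Δrequired reserves = 6% × +£362B = +£21.72B.
Δexcess reserves = Δreserves − Δrequired = +£710B − (+£21.72B) = +£688.28 billion.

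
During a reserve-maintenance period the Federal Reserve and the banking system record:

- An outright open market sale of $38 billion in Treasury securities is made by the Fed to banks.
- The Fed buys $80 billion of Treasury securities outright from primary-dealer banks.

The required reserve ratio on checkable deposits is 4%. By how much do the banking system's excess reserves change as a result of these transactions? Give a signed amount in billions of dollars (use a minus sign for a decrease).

+$42 billion

OMO sale (to banks) $38 billion: reserves −$38B, deposits 0.
OMO purchase (from banks) $80 billion: reserves +$80B, deposits 0.
Totals: Δreserves = +$42B, Δdeposits = 0.
Δrequired reserves = 4% × 0 = 0.
Δexcess reserves = Δreserves − Δrequired = +$42B − (0) = +$42 billion.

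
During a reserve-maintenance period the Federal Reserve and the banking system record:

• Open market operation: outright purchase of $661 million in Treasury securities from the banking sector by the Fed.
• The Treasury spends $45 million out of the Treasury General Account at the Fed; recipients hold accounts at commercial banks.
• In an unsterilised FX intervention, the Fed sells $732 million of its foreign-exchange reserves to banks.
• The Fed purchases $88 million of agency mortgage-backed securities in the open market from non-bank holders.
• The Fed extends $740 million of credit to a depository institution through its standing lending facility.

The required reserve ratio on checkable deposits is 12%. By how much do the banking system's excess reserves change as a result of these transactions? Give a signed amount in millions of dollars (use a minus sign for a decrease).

OMO purchase (from banks) $661 million: reserves +$661M, deposits 0.
Government spending $45 million: reserves +$45M, deposits +$45M.
FX sale $732 million: reserves −$732M, deposits 0.
Asset purchase (from non-banks) $88 million: reserves +$88M, deposits +$88M.
Discount-window loan $740 million: reserves +$740M, deposits 0.
Totals: Δreserves = +$802M, Δdeposits = +$133M.
Δrequired reserves = 12% × +$133M = +$15.96M.
Δexcess reserves = Δreserves − Δrequired = +$802M − (+$15.96M) = +$786.04 million.

+$786.04 million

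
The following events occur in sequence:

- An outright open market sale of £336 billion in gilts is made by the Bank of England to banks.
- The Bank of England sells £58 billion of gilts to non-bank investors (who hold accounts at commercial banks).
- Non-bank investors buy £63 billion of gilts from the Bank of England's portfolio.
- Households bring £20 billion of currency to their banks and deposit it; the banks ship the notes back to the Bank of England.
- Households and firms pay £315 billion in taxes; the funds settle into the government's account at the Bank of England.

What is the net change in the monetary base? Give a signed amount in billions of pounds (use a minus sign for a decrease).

-£772 billion

OMO sale (to banks) £336 billion: Bank of England balance sheet contracts → −£336B.
Asset sale (to non-banks) £58 billion: Bank of England balance sheet contracts → −£58B.
Asset sale (to non-banks) £63 billion: Bank of England balance sheet contracts → −£63B.
Currency deposit £20 billion: just a shift between currency and reserves — both are base money → 0.
Government account inflow £315 billion: reserves shift to a non-base liability → −£315B.
Net: −336 − 58 − 63 + 0 − 315 = -£772 billion.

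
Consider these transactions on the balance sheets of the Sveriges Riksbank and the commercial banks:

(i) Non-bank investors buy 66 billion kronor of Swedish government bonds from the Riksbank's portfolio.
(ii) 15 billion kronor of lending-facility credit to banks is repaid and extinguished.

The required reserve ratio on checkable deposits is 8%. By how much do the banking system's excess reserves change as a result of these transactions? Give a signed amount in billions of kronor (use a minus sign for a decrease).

-75.72 billion

Asset sale (to non-banks) 66 billion kronor: reserves −66B, deposits −66B.
Discount-window repayment 15 billion kronor: reserves −15B, deposits 0.
Totals: Δreserves = −81B, Δdeposits = −66B.
Δrequired reserves = 8% × −66B = −5.28B.
Δexcess reserves = Δreserves − Δrequired = −81B − (−5.28B) = -75.72 billion.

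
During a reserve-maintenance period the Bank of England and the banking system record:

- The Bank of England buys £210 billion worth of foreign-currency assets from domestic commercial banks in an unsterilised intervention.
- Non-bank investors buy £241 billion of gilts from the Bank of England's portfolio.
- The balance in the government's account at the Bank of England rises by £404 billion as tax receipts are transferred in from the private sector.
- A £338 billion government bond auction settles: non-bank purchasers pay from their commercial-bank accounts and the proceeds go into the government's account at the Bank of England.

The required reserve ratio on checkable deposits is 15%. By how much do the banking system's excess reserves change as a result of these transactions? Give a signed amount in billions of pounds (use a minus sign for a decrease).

FX purchase £210 billion: reserves +£210B, deposits 0.
Asset sale (to non-banks) £241 billion: reserves −£241B, deposits −£241B.
Government account inflow £404 billion: reserves −£404B, deposits −£404B.
Government account inflow £338 billion: reserves −£338B, deposits −£338B.
Totals: Δreserves = −£773B, Δdeposits = −£983B.
Δrequired reserves = 15% × −£983B = −£147.45B.
Δexcess reserves = Δreserves − Δrequired = −£773B − (−£147.45B) = -£625.55 billion.

-£625.55 billion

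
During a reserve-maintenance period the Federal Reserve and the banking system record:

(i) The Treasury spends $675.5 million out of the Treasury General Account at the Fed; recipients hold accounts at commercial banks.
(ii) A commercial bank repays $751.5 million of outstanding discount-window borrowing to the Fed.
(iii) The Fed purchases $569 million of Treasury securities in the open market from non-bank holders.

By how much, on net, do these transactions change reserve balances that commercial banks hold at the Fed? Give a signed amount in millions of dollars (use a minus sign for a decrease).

+$493 million

Government spending $675.5 million: government payments flow into bank reserve accounts → +$675.5M.
Discount-window repayment $751.5 million: repayment is debited from reserves → −$751.5M.
Asset purchase (from non-banks) $569 million: the Fed pays by crediting reserve accounts → +$569M.
Net: 675.5 − 751.5 + 569 = +$493 million.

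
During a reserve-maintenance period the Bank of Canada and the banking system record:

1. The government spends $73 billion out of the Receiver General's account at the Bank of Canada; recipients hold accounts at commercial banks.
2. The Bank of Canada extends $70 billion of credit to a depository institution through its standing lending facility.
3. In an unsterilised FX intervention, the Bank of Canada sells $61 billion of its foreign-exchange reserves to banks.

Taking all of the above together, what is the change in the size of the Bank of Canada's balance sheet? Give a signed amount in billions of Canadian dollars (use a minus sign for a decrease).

Government spending $73 billion: only the composition of liabilities changes → 0.
Discount-window loan $70 billion: a Bank of Canada asset is acquired → +$70B.
FX sale $61 billion: a Bank of Canada asset is shed → −$61B.
Net: 0 + 70 − 61 = +$9 billion.

+$9 billion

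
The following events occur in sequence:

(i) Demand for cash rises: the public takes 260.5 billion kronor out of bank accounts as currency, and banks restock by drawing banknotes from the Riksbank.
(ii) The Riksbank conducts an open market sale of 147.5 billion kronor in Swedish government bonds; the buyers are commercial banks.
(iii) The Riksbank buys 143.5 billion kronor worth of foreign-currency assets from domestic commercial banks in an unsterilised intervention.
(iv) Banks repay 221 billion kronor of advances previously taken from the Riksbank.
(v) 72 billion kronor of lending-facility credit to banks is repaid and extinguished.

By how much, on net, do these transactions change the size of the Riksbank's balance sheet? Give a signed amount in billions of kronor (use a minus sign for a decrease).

-297 billion

Riksbank balance sheet:
  Assets:      Securities −147.5B, Loans to banks −293B, Foreign assets +143.5B
  Liabilities: Bank reserves −557.5B, Currency in circulation +260.5B
Change in total Riksbank assets = -297 billion.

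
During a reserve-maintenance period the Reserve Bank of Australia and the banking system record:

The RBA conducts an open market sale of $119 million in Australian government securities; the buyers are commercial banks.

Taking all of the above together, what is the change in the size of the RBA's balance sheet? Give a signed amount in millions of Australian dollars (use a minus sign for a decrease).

-$119 million

OMO sale (to banks) $119 million: an RBA asset is shed → −$119M.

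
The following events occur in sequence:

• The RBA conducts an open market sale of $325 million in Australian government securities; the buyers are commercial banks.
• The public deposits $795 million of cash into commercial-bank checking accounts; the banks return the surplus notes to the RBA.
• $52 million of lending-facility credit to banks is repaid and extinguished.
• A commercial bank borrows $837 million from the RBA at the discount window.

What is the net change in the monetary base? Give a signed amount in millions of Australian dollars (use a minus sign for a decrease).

+$460 million

OMO sale (to banks) $325 million: RBA balance sheet contracts → −$325M.
Currency deposit $795 million: just a shift between currency and reserves — both are base money → 0.
Discount-window repayment $52 million: RBA balance sheet contracts → −$52M.
Discount-window loan $837 million: RBA balance sheet expands → +$837M.
Net: −325 + 0 − 52 + 837 = +$460 million.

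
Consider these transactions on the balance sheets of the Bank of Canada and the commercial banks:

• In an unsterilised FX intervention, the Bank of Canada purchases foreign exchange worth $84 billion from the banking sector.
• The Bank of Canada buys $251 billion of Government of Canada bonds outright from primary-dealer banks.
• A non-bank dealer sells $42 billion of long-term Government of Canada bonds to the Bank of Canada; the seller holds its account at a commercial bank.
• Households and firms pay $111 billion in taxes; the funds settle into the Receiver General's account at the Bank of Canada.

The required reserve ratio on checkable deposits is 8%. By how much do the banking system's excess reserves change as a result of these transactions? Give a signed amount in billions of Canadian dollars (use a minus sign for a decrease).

+$271.52 billion

FX purchase $84 billion: reserves +$84B, deposits 0.
OMO purchase (from banks) $251 billion: reserves +$251B, deposits 0.
Asset purchase (from non-banks) $42 billion: reserves +$42B, deposits +$42B.
Government account inflow $111 billion: reserves −$111B, deposits −$111B.
Totals: Δreserves = +$266B, Δdeposits = −$69B.
Δrequired reserves = 8% × −$69B = −$5.52B.
Δexcess reserves = Δreserves − Δrequired = +$266B − (−$5.52B) = +$271.52 billion.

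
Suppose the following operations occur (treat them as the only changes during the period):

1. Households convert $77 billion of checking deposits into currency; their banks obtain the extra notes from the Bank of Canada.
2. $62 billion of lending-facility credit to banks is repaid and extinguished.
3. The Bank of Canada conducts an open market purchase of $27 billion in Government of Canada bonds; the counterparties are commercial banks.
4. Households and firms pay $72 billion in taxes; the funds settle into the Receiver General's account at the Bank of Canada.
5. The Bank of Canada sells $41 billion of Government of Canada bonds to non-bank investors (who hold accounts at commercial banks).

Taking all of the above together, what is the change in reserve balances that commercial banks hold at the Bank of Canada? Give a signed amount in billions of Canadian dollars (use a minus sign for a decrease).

-$225 billion

Currency withdrawal $77 billion: banks swap reserves for currency → −$77B.
Discount-window repayment $62 billion: repayment is debited from reserves → −$62B.
OMO purchase (from banks) $27 billion: the Bank of Canada pays by crediting reserve accounts → +$27B.
Government account inflow $72 billion: funds move from bank reserves into the government account → −$72B.
Asset sale (to non-banks) $41 billion: the non-bank buyers' banks settle from reserves → −$41B.
Net: −77 − 62 + 27 − 72 − 41 = -$225 billion.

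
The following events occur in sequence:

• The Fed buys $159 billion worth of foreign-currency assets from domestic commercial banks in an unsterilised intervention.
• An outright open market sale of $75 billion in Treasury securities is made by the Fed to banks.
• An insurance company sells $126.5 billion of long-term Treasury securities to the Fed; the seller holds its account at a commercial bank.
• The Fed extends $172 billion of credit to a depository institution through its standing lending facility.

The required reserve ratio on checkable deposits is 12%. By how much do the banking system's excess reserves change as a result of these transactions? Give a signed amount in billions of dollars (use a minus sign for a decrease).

FX purchase $159 billion: reserves +$159B, deposits 0.
OMO sale (to banks) $75 billion: reserves −$75B, deposits 0.
Asset purchase (from non-banks) $126.5 billion: reserves +$126.5B, deposits +$126.5B.
Discount-window loan $172 billion: reserves +$172B, deposits 0.
Totals: Δreserves = +$382.5B, Δdeposits = +$126.5B.
Δrequired reserves = 12% × +$126.5B = +$15.18B.
Δexcess reserves = Δreserves − Δrequired = +$382.5B − (+$15.18B) = +$367.32 billion.

+$367.32 billion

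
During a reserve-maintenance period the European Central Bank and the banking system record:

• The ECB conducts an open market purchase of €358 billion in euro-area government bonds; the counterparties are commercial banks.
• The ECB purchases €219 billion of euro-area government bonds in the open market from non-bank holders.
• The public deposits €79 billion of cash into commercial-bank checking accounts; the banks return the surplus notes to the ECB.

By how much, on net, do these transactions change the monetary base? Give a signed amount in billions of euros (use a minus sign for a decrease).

+€577 billion

ECB balance sheet:
  Assets:      Securities +€577B
  Liabilities: Bank reserves +€656B, Currency in circulation −€79B
Commercial banking system:
  Assets:      Reserves at CB +€656B, Securities −€358B
  Liabilities: Checkable deposits +€298B
Monetary base = currency + reserves: −€79B + (+€656B) = +€577 billion.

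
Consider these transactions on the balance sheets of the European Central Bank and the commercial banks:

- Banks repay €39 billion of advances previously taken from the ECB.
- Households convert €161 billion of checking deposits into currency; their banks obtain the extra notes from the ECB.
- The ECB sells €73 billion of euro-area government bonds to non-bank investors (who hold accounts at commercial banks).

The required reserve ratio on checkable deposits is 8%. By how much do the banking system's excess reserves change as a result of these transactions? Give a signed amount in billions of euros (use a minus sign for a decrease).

Discount-window repayment €39 billion: reserves −€39B, deposits 0.
Currency withdrawal €161 billion: reserves −€161B, deposits −€161B.
Asset sale (to non-banks) €73 billion: reserves −€73B, deposits −€73B.
Totals: Δreserves = −€273B, Δdeposits = −€234B.
Δrequired reserves = 8% × −€234B = −€18.72B.
Δexcess reserves = Δreserves − Δrequired = −€273B − (−€18.72B) = -€254.28 billion.

-€254.28 billion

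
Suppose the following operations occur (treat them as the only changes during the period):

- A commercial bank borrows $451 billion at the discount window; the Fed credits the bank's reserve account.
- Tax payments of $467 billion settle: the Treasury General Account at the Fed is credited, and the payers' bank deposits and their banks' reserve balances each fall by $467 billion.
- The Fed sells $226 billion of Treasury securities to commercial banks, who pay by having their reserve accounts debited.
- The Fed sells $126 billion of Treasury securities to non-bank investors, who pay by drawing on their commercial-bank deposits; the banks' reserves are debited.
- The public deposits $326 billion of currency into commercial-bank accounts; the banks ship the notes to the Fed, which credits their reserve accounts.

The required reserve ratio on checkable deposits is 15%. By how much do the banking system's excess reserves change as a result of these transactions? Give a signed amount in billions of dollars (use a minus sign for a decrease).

-$1.95 billion

Discount-window loan $451 billion: reserves +$451B, deposits 0.
Government account inflow $467 billion: reserves −$467B, deposits −$467B.
OMO sale (to banks) $226 billion: reserves −$226B, deposits 0.
Asset sale (to non-banks) $126 billion: reserves −$126B, deposits −$126B.
Currency deposit $326 billion: reserves +$326B, deposits +$326B.
Totals: Δreserves = −$42B, Δdeposits = −$267B.
Δrequired reserves = 15% × −$267B = −$40.05B.
Δexcess reserves = Δreserves − Δrequired = −$42B − (−$40.05B) = -$1.95 billion.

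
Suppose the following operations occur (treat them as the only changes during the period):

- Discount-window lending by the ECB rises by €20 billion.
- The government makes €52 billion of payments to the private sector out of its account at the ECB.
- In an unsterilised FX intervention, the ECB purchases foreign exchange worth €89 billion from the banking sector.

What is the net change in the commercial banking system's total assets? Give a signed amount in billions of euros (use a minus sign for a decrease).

+€72 billion

Discount-window loan €20 billion: bank balance sheets expand → +€20B.
Government spending €52 billion: bank balance sheets expand → +€52B.
FX purchase €89 billion: just an asset swap on bank balance sheets → 0.
Net: 20 + 52 + 0 = +€72 billion.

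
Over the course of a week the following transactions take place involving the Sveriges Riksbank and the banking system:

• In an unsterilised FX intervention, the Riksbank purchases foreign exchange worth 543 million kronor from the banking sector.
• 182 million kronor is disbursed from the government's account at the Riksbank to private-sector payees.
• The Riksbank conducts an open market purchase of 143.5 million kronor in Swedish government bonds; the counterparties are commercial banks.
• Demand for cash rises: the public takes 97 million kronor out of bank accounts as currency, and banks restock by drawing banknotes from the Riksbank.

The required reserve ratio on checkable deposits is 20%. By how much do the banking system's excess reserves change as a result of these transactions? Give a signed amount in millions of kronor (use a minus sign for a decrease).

FX purchase 543 million kronor: reserves +543M, deposits 0.
Government spending 182 million kronor: reserves +182M, deposits +182M.
OMO purchase (from banks) 143.5 million kronor: reserves +143.5M, deposits 0.
Currency withdrawal 97 million kronor: reserves −97M, deposits −97M.
Totals: Δreserves = +771.5M, Δdeposits = +85M.
Δrequired reserves = 20% × +85M = +17M.
Δexcess reserves = Δreserves − Δrequired = +771.5M − (+17M) = +754.5 million.

+754.5 million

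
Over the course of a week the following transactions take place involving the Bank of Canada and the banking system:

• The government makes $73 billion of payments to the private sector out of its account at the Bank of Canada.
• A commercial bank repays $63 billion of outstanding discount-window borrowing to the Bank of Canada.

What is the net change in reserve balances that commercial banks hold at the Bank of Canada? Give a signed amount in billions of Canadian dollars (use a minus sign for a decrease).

Government spending $73 billion: government payments flow into bank reserve accounts → +$73B.
Discount-window repayment $63 billion: repayment is debited from reserves → −$63B.
Net: 73 − 63 = +$10 billion.

+$10 billion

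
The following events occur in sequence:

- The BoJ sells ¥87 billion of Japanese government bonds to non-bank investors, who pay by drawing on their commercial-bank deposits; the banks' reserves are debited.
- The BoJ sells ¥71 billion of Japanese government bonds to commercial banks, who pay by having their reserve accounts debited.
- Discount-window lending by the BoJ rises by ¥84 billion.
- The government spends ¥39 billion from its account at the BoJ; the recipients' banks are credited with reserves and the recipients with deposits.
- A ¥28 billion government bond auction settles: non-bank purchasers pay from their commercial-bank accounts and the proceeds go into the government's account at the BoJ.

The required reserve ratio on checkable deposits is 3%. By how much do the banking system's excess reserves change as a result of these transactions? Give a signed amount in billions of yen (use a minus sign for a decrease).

-¥60.72 billion

Asset sale (to non-banks) ¥87 billion: reserves −¥87B, deposits −¥87B.
OMO sale (to banks) ¥71 billion: reserves −¥71B, deposits 0.
Discount-window loan ¥84 billion: reserves +¥84B, deposits 0.
Government spending ¥39 billion: reserves +¥39B, deposits +¥39B.
Government account inflow ¥28 billion: reserves −¥28B, deposits −¥28B.
Totals: Δreserves = −¥63B, Δdeposits = −¥76B.
Δrequired reserves = 3% × −¥76B = −¥2.28B.
Δexcess reserves = Δreserves − Δrequired = −¥63B − (−¥2.28B) = -¥60.72 billion.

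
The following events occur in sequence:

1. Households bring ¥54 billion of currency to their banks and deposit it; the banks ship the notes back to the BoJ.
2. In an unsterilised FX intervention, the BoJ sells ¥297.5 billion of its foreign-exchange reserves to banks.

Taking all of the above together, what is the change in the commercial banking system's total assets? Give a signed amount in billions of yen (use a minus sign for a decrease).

+¥54 billion

Currency deposit ¥54 billion: bank balance sheets expand → +¥54B.
FX sale ¥297.5 billion: just an asset swap on bank balance sheets → 0.
Net: 54 + 0 = +¥54 billion.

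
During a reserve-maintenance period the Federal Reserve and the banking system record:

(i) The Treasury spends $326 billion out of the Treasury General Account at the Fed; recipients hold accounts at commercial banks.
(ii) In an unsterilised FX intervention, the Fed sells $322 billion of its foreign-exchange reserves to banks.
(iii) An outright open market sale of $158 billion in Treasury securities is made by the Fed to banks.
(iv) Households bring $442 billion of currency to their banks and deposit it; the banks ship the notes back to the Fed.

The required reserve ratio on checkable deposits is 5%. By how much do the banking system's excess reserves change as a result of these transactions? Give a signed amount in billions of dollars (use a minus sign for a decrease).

Government spending $326 billion: reserves +$326B, deposits +$326B.
FX sale $322 billion: reserves −$322B, deposits 0.
OMO sale (to banks) $158 billion: reserves −$158B, deposits 0.
Currency deposit $442 billion: reserves +$442B, deposits +$442B.
Totals: Δreserves = +$288B, Δdeposits = +$768B.
Δrequired reserves = 5% × +$768B = +$38.4B.
Δexcess reserves = Δreserves − Δrequired = +$288B − (+$38.4B) = +$249.6 billion.

+$249.6 billion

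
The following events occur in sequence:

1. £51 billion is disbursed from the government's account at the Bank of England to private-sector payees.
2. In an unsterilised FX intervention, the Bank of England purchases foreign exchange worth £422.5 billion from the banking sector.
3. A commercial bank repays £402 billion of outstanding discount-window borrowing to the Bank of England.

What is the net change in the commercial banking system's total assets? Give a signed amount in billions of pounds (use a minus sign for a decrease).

-£351 billion

Bank of England balance sheet:
  Assets:      Loans to banks −£402B, Foreign assets +£422.5B
  Liabilities: Bank reserves +£71.5B, Government deposits −£51B
Commercial banking system:
  Assets:      Reserves at CB +£71.5B, Foreign assets −£422.5B
  Liabilities: Checkable deposits +£51B, Borrowings from CB −£402B
Change in total bank assets = -£351 billion.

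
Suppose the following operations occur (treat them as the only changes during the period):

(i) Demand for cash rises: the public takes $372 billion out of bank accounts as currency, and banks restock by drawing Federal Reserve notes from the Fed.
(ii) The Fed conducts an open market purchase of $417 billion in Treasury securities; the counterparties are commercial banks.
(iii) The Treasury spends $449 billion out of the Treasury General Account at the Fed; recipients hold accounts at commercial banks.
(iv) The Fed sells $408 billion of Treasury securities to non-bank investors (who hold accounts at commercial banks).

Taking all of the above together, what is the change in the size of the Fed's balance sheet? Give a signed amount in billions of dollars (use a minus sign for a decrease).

Currency withdrawal $372 billion: only the composition of liabilities changes → 0.
OMO purchase (from banks) $417 billion: a Fed asset is acquired → +$417B.
Government spending $449 billion: only the composition of liabilities changes → 0.
Asset sale (to non-banks) $408 billion: a Fed asset is shed → −$408B.
Net: 0 + 417 + 0 − 408 = +$9 billion.

+$9 billion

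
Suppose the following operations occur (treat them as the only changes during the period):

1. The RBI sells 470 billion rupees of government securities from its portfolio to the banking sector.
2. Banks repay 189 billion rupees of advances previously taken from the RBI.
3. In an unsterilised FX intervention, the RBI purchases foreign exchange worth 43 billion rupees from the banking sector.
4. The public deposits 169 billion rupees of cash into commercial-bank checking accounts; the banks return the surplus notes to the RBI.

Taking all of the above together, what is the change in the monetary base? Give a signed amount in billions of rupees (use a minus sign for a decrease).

-616 billion

OMO sale (to banks) 470 billion rupees: RBI balance sheet contracts → −470B.
Discount-window repayment 189 billion rupees: RBI balance sheet contracts → −189B.
FX purchase 43 billion rupees: RBI balance sheet expands → +43B.
Currency deposit 169 billion rupees: just a shift between currency and reserves — both are base money → 0.
Net: −470 − 189 + 43 + 0 = -616 billion.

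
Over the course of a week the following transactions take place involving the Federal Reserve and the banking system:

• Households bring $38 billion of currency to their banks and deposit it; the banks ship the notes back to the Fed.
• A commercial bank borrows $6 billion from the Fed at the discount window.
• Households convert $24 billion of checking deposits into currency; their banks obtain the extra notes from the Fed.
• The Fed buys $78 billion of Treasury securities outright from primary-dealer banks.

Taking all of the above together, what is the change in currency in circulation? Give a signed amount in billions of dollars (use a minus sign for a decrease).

-$14 billion

Fed balance sheet:
  Assets:      Securities +$78B, Loans to banks +$6B
  Liabilities: Bank reserves +$98B, Currency in circulation −$14B
So the change in currency in circulation is -$14 billion.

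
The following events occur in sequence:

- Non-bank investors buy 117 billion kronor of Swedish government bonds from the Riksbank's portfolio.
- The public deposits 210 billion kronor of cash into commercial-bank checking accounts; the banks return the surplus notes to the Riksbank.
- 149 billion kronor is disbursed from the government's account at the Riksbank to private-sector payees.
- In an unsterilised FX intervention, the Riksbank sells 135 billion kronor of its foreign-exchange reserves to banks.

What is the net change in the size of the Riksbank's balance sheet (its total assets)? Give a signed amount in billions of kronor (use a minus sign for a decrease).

-252 billion

Riksbank balance sheet:
  Assets:      Securities −117B, Foreign assets −135B
  Liabilities: Bank reserves +107B, Currency in circulation −210B, Government deposits −149B
Commercial banking system:
  Assets:      Reserves at CB +107B, Foreign assets +135B
  Liabilities: Checkable deposits +242B
Change in total Riksbank assets = -252 billion.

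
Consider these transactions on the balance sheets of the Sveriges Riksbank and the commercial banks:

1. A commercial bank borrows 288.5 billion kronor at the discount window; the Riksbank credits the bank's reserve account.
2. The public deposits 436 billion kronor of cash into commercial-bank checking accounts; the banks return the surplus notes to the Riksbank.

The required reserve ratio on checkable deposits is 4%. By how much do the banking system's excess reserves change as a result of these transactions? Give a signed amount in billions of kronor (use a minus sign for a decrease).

+707.06 billion

Discount-window loan 288.5 billion kronor: reserves +288.5B, deposits 0.
Currency deposit 436 billion kronor: reserves +436B, deposits +436B.
Totals: Δreserves = +724.5B, Δdeposits = +436B.
Δrequired reserves = 4% × +436B = +17.44B.
Δexcess reserves = Δreserves − Δrequired = +724.5B − (+17.44B) = +707.06 billion.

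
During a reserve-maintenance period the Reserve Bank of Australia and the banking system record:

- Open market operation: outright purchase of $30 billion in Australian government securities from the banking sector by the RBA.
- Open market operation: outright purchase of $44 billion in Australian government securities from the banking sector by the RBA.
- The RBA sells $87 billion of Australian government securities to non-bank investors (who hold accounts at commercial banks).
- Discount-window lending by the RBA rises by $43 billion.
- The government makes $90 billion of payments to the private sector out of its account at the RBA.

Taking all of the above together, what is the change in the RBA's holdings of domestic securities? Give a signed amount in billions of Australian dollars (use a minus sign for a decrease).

RBA balance sheet:
  Assets:      Securities −$13B, Loans to banks +$43B
  Liabilities: Bank reserves +$120B, Government deposits −$90B
Commercial banking system:
  Assets:      Reserves at CB +$120B, Securities −$74B
  Liabilities: Checkable deposits +$3B, Borrowings from CB +$43B
So the change in the RBA's holdings of domestic securities is -$13 billion.

-$13 billion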